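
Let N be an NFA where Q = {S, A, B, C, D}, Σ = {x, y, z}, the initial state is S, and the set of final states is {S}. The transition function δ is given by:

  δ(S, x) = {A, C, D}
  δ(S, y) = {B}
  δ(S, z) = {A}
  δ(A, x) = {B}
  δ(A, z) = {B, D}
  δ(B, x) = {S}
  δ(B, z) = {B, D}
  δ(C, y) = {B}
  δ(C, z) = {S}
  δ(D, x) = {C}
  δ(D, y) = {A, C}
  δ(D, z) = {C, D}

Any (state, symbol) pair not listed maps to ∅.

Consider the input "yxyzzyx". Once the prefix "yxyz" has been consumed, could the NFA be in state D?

Yes

Start in {S}.
Read 'y': {S} → {B}.
Read 'x': {B} → {S}.
Read 'y': {S} → {B}.
Read 'z': {B} → {B, D}.
State D is in {B, D}.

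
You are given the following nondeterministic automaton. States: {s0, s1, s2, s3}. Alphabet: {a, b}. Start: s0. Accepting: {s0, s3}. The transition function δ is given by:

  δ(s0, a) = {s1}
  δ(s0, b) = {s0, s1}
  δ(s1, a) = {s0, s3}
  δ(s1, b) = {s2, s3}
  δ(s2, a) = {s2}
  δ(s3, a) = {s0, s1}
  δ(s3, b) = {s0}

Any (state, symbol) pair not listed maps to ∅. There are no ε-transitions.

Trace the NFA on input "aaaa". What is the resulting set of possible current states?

{s0, s1, s3}

Start in {s0}.
Read 'a': s0→{s1}; now {s1}.
Read 'a': s1→{s0, s3}; now {s0, s3}.
Read 'a': s0→{s1}, s3→{s0, s1}; now {s0, s1}.
Read 'a': s0→{s1}, s1→{s0, s3}; now {s0, s1, s3}.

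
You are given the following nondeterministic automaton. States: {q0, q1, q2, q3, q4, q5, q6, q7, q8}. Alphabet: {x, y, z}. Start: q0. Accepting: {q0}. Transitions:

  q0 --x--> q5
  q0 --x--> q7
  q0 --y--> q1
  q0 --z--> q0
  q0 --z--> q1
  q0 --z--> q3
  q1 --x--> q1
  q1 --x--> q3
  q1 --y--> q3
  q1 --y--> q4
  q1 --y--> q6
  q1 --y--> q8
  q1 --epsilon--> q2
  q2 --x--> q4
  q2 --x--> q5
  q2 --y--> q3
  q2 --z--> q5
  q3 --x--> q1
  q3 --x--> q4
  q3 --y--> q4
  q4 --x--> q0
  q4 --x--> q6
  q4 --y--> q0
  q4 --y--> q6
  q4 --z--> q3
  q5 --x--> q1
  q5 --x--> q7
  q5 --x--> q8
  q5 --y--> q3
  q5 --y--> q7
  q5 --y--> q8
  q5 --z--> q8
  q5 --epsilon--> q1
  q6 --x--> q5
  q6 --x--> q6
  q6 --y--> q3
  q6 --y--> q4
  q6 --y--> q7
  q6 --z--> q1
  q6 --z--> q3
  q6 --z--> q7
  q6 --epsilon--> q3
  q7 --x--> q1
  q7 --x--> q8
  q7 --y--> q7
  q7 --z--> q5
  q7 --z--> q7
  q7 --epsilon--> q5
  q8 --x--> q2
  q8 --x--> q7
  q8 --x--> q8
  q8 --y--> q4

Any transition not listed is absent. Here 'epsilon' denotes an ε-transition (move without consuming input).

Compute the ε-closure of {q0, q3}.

Begin with {q0, q3}.
No ε-moves leave this set, so the closure equals the set itself.

{q0, q3}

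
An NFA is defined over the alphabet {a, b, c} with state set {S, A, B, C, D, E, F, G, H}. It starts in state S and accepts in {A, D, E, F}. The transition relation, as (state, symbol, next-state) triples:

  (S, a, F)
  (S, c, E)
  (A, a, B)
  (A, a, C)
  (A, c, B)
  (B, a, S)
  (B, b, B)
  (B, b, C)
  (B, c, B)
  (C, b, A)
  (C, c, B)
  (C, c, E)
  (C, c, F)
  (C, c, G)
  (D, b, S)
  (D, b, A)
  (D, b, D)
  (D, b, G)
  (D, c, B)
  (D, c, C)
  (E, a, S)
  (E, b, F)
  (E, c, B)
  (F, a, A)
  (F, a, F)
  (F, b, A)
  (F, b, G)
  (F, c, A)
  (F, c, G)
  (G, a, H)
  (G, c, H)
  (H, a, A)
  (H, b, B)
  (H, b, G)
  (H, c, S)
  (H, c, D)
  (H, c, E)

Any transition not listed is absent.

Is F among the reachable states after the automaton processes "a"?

Yes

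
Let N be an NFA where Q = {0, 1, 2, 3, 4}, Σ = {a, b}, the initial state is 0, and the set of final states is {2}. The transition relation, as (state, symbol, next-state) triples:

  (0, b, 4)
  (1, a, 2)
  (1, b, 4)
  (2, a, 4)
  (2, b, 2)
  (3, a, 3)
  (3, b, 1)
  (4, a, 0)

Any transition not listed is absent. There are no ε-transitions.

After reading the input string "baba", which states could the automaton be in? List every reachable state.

{0}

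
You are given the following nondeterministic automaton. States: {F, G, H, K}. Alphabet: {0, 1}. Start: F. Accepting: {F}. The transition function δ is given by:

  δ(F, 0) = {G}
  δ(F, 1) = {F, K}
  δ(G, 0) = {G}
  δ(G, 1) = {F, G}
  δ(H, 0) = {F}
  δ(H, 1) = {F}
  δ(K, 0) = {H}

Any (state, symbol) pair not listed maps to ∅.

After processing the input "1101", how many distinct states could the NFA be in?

Start in {F}.
Read '1': F→{F, K}; now {F, K}.
Read '1': F→{F, K}, K→∅; now {F, K}.
Read '0': F→{G}, K→{H}; now {G, H}.
Read '1': G→{F, G}, H→{F}; now {F, G}.
That set has 2 states.

2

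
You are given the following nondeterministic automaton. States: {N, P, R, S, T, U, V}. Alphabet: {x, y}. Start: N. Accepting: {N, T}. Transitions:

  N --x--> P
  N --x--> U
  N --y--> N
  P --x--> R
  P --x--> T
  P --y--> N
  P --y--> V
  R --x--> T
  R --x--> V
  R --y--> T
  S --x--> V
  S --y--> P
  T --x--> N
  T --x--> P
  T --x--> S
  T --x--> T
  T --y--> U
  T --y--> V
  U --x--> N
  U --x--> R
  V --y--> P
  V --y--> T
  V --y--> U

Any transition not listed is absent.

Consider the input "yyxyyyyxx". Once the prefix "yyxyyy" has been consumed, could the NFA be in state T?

Start in {N}.
Read 'y': {N} → {N}.
Read 'y': {N} → {N}.
Read 'x': {N} → {P, U}.
Read 'y': {P, U} → {N, V}.
Read 'y': {N, V} → {N, P, T, U}.
Read 'y': {N, P, T, U} → {N, U, V}.
State T is not in {N, U, V}.

No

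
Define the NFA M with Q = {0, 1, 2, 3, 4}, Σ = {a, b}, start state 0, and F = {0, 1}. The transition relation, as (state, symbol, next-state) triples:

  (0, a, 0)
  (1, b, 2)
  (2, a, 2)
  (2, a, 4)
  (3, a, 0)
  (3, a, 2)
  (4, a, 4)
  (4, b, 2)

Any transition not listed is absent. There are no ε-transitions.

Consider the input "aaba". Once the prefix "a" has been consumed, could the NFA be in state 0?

Start in {0}.
Read 'a': 0→{0}; now {0}.
State 0 is in {0}.

Yes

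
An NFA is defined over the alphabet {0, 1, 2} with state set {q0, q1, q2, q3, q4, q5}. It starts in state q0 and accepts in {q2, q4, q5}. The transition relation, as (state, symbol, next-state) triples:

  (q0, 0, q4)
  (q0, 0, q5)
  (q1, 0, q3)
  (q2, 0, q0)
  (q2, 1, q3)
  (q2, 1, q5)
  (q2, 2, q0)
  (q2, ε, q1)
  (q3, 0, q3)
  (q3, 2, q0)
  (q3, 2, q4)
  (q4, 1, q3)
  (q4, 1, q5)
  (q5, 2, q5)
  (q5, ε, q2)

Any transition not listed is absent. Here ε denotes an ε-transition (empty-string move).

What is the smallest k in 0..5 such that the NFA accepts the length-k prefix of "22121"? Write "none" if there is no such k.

none

Start in {q0}.
Read '2': q0→∅; now ∅.
The set is empty and remains empty for the remaining 4 symbols.
No reachable set along the way intersects F.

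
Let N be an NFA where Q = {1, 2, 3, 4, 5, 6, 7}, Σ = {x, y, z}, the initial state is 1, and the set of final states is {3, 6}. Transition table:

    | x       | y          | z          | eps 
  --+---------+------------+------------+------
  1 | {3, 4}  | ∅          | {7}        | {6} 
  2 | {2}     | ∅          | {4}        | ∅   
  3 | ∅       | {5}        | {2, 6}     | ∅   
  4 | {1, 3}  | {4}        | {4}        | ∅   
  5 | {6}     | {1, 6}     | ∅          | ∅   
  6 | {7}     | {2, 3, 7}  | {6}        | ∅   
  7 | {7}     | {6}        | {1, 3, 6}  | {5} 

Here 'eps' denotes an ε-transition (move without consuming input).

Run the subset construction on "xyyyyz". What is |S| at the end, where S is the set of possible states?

7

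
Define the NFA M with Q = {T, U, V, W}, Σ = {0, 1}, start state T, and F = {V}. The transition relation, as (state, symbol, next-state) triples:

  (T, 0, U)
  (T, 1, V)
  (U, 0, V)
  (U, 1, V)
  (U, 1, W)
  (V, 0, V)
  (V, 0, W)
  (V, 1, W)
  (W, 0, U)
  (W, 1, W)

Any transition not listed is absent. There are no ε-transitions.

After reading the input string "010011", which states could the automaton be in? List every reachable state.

Start in {T}.
Read '0': T→{U}; now {U}.
Read '1': U→{V, W}; now {V, W}.
Read '0': V→{V, W}, W→{U}; now {U, V, W}.
Read '0': U→{V}, V→{V, W}, W→{U}; now {U, V, W}.
Read '1': U→{V, W}, V→{W}, W→{W}; now {V, W}.
Read '1': V→{W}, W→{W}; now {W}.

{W}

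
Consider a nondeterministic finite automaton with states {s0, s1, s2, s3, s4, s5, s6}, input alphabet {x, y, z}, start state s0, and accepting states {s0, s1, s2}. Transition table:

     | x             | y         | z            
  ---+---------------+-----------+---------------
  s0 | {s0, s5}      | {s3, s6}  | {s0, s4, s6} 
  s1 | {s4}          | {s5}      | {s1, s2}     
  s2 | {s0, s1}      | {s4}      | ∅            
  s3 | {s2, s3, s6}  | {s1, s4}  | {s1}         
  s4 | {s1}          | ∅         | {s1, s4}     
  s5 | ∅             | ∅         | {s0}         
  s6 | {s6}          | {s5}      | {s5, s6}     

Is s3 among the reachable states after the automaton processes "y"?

Yes

Start in {s0}.
Read 'y': {s0} → {s3, s6}.
State s3 is in {s3, s6}.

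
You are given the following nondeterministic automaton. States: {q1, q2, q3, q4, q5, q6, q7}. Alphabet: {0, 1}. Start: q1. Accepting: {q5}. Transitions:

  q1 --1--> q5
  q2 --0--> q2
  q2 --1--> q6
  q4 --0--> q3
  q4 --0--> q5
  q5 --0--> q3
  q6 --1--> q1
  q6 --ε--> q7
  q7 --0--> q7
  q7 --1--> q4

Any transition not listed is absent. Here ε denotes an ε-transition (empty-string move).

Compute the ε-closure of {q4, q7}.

{q4, q7}

Begin with {q4, q7}.
No ε-moves leave this set, so the closure equals the set itself.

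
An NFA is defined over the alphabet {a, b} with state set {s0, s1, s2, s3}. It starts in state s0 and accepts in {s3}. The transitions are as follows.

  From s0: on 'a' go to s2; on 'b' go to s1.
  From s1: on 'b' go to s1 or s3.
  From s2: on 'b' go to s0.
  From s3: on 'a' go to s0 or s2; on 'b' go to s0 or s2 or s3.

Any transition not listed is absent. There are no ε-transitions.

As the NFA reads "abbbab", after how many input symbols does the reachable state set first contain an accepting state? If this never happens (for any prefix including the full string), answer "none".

4

Start in {s0}.
Read 'a': s0→{s2}; now {s2}.
Read 'b': s2→{s0}; now {s0}.
Read 'b': s0→{s1}; now {s1}.
Read 'b': s1→{s1, s3}; now {s1, s3}.
None of the earlier sets intersect F, but {s1, s3} does.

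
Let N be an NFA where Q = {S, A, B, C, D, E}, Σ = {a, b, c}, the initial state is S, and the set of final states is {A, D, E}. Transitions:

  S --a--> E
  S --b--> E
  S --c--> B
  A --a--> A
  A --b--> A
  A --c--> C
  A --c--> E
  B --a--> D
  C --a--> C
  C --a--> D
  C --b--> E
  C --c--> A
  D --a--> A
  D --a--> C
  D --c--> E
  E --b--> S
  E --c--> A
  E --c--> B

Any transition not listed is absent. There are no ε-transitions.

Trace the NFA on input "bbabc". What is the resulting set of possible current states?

{B}

Start in {S}.
Read 'b': S→{E}; now {E}.
Read 'b': E→{S}; now {S}.
Read 'a': S→{E}; now {E}.
Read 'b': E→{S}; now {S}.
Read 'c': S→{B}; now {B}.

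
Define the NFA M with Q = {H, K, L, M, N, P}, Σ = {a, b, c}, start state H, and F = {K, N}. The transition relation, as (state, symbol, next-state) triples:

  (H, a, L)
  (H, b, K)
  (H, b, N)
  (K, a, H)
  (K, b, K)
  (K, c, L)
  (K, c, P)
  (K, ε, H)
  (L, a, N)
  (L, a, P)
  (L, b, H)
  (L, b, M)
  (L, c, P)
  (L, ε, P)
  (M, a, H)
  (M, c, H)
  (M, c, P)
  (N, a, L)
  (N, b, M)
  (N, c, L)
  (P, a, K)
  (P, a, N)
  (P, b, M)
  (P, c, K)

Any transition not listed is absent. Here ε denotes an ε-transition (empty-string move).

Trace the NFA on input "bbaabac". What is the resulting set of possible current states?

{H, K, P}

Start in {H}.
Read 'b': H→{K, N}; union {K, N}; ε-closure = {H, K, N}.
Read 'b': H→{K, N}, K→{K}, N→{M}; union {K, M, N}; ε-closure = {H, K, M, N}.
Read 'a': H→{L}, K→{H}, M→{H}, N→{L}; union {H, L}; ε-closure = {H, L, P}.
Read 'a': H→{L}, L→{N, P}, P→{K, N}; union {K, L, N, P}; ε-closure = {H, K, L, N, P}.
Read 'b': H→{K, N}, K→{K}, L→{H, M}, N→{M}, P→{M}; now {H, K, M, N}.
Read 'a': H→{L}, K→{H}, M→{H}, N→{L}; union {H, L}; ε-closure = {H, L, P}.
Read 'c': H→∅, L→{P}, P→{K}; union {K, P}; ε-closure = {H, K, P}.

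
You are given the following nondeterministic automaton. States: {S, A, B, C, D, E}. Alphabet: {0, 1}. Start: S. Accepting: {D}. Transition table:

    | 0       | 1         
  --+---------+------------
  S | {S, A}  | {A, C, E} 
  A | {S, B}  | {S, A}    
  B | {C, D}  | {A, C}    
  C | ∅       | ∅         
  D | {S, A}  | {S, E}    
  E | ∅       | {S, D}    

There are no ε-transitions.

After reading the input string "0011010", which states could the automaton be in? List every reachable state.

{S, A, B}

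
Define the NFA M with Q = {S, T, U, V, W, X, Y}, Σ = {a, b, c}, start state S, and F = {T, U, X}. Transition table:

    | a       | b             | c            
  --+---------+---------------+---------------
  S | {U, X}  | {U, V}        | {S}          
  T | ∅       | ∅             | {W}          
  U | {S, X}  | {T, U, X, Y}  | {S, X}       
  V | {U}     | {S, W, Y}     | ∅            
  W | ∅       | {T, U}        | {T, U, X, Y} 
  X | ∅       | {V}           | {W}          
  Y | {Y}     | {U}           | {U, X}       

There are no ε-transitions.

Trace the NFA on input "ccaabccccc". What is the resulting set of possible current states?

Start in {S}.
Read 'c': S→{S}; now {S}.
Read 'c': S→{S}; now {S}.
Read 'a': S→{U, X}; now {U, X}.
Read 'a': U→{S, X}, X→∅; now {S, X}.
Read 'b': S→{U, V}, X→{V}; now {U, V}.
Read 'c': U→{S, X}, V→∅; now {S, X}.
Read 'c': S→{S}, X→{W}; now {S, W}.
Read 'c': S→{S}, W→{T, U, X, Y}; now {S, T, U, X, Y}.
Read 'c': S→{S}, T→{W}, U→{S, X}, X→{W}, Y→{U, X}; now {S, U, W, X}.
Read 'c': S→{S}, U→{S, X}, W→{T, U, X, Y}, X→{W}; now {S, T, U, W, X, Y}.

{S, T, U, W, X, Y}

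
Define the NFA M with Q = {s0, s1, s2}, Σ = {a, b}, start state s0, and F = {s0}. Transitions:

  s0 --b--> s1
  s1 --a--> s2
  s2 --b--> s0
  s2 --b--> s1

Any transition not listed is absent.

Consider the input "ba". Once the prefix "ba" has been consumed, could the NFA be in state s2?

Yes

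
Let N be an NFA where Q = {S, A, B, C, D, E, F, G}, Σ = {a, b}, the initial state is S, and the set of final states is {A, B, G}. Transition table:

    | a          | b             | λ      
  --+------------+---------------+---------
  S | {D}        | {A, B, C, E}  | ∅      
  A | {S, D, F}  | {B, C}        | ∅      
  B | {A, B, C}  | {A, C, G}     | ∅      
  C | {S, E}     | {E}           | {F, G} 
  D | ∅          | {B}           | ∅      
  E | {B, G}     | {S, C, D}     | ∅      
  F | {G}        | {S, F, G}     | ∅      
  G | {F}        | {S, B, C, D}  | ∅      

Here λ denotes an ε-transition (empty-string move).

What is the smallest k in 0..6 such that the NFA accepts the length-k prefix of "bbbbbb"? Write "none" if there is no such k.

Start in {S}.
Read 'b': {S} → {A, B, C, E, F, G}.
None of the earlier sets intersect F, but {A, B, C, E, F, G} does.

1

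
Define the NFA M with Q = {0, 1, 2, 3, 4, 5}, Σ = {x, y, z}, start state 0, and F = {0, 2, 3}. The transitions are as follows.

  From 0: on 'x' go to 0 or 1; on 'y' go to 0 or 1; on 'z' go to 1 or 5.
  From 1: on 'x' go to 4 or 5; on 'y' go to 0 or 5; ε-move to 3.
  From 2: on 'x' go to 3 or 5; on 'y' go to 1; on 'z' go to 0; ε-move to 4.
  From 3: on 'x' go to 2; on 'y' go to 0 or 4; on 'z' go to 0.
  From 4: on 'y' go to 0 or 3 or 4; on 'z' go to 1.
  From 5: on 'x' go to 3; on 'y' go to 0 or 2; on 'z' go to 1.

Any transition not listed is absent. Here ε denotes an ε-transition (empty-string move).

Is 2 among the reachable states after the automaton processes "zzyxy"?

Start in {0}.
Read 'z': {0} → {1, 3, 5}.
Read 'z': {1, 3, 5} → {0, 1, 3}.
Read 'y': {0, 1, 3} → {0, 1, 3, 4, 5}.
Read 'x': {0, 1, 3, 4, 5} → {0, 1, 2, 3, 4, 5}.
Read 'y': {0, 1, 2, 3, 4, 5} → {0, 1, 2, 3, 4, 5}.
State 2 is in {0, 1, 2, 3, 4, 5}.

Yes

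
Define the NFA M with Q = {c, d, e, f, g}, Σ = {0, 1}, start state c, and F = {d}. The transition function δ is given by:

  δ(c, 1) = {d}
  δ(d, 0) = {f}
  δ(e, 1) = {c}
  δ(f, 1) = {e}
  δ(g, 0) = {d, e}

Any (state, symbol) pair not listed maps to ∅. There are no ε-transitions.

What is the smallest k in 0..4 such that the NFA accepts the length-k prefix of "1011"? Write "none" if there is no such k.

1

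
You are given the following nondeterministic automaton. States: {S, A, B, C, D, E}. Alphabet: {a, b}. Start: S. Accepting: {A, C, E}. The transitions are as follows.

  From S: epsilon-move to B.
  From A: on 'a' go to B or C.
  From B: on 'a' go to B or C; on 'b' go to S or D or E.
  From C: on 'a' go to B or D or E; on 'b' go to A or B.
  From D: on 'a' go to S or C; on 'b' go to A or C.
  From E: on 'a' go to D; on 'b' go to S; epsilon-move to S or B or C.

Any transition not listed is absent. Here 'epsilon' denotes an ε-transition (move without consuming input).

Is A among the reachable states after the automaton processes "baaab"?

Start: ε-closure({S}) = {S, B}.
Read 'b': {S, B} → {S, B, C, D, E}.
Read 'a': {S, B, C, D, E} → {S, B, C, D, E}.
Read 'a': {S, B, C, D, E} → {S, B, C, D, E}.
Read 'a': {S, B, C, D, E} → {S, B, C, D, E}.
Read 'b': {S, B, C, D, E} → {S, A, B, C, D, E}.
State A is in {S, A, B, C, D, E}.

Yes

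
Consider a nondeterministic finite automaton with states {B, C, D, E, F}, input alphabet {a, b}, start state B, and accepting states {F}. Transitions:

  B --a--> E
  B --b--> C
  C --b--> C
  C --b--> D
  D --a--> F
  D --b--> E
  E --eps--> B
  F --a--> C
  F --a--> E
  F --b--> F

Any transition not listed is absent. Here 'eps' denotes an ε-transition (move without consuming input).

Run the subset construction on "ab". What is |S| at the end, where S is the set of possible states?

1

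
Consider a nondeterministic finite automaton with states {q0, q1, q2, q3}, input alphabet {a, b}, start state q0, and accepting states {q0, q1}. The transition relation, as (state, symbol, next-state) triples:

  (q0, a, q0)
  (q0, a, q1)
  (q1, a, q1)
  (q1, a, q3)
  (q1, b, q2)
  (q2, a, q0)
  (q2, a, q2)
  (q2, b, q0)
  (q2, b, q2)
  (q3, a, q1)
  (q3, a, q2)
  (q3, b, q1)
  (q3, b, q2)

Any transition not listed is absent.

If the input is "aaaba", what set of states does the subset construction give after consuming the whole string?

{q0, q1, q2, q3}

Start in {q0}.
Read 'a': q0→{q0, q1}; now {q0, q1}.
Read 'a': q0→{q0, q1}, q1→{q1, q3}; now {q0, q1, q3}.
Read 'a': q0→{q0, q1}, q1→{q1, q3}, q3→{q1, q2}; now {q0, q1, q2, q3}.
Read 'b': q0→∅, q1→{q2}, q2→{q0, q2}, q3→{q1, q2}; now {q0, q1, q2}.
Read 'a': q0→{q0, q1}, q1→{q1, q3}, q2→{q0, q2}; now {q0, q1, q2, q3}.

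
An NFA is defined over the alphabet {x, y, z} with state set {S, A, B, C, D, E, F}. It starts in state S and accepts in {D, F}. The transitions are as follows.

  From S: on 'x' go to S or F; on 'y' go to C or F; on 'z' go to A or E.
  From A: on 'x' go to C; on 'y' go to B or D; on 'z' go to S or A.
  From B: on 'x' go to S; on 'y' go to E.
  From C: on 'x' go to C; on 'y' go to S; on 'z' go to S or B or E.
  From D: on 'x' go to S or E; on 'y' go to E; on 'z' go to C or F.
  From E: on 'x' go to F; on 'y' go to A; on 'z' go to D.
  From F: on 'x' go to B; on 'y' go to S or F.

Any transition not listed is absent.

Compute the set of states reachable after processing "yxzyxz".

{S, B, E}

Start in {S}.
Read 'y': {S} → {C, F}.
Read 'x': {C, F} → {B, C}.
Read 'z': {B, C} → {S, B, E}.
Read 'y': {S, B, E} → {A, C, E, F}.
Read 'x': {A, C, E, F} → {B, C, F}.
Read 'z': {B, C, F} → {S, B, E}.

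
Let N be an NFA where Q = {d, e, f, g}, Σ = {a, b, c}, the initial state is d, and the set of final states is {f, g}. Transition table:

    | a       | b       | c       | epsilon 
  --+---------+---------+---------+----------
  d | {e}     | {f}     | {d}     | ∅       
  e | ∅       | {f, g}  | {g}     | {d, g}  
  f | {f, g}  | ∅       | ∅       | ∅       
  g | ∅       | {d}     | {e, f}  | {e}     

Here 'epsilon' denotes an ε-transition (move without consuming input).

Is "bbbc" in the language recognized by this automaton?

No

Start in {d}.
Read 'b': {d} → {f}.
Read 'b': {f} → ∅.
The set is empty and remains empty for the remaining 2 symbols.
The final set ∅ contains no accepting state.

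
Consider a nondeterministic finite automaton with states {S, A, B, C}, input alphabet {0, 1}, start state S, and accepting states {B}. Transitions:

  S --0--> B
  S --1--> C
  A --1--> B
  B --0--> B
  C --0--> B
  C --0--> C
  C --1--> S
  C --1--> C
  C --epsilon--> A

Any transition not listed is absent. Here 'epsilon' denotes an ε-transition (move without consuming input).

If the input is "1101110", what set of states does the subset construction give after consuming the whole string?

Start in {S}.
Read '1': S→{C}; union {C}; ε-closure = {A, C}.
Read '1': A→{B}, C→{S, C}; union {S, B, C}; ε-closure = {S, A, B, C}.
Read '0': S→{B}, A→∅, B→{B}, C→{B, C}; union {B, C}; ε-closure = {A, B, C}.
Read '1': A→{B}, B→∅, C→{S, C}; union {S, B, C}; ε-closure = {S, A, B, C}.
Read '1': S→{C}, A→{B}, B→∅, C→{S, C}; union {S, B, C}; ε-closure = {S, A, B, C}.
Read '1': S→{C}, A→{B}, B→∅, C→{S, C}; union {S, B, C}; ε-closure = {S, A, B, C}.
Read '0': S→{B}, A→∅, B→{B}, C→{B, C}; union {B, C}; ε-closure = {A, B, C}.

{A, B, C}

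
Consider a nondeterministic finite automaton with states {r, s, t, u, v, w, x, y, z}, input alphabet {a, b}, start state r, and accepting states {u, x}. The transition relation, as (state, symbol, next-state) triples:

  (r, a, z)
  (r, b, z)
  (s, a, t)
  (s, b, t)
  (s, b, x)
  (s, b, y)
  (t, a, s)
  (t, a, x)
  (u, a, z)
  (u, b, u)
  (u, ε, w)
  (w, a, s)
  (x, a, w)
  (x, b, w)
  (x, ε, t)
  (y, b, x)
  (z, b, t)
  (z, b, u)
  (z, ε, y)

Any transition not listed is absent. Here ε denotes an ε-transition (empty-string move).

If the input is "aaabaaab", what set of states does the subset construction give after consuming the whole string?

∅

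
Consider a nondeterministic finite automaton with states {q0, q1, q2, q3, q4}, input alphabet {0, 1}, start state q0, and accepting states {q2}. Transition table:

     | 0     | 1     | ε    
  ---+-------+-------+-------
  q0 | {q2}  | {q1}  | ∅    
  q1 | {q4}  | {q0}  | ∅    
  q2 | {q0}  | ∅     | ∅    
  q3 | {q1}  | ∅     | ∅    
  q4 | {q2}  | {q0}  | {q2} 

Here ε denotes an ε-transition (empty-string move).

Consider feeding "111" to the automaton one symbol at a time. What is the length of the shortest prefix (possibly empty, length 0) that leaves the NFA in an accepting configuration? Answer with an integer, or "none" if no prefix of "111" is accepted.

none

Start in {q0}.
Read '1': {q0} → {q1}.
Read '1': {q1} → {q0}.
Read '1': {q0} → {q1}.
No reachable set along the way intersects F.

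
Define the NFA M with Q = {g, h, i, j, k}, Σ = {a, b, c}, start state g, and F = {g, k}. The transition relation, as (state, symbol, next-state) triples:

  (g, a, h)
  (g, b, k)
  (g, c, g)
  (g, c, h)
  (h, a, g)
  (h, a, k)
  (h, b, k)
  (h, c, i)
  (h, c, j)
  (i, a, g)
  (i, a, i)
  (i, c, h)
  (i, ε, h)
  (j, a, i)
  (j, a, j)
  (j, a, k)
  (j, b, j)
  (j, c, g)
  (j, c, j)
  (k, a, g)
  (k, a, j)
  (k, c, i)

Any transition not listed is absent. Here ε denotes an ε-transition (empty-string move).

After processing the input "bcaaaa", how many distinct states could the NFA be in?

5

Start in {g}.
Read 'b': g→{k}; now {k}.
Read 'c': k→{i}; union {i}; ε-closure = {h, i}.
Read 'a': h→{g, k}, i→{g, i}; union {g, i, k}; ε-closure = {g, h, i, k}.
Read 'a': g→{h}, h→{g, k}, i→{g, i}, k→{g, j}; now {g, h, i, j, k}.
Read 'a': g→{h}, h→{g, k}, i→{g, i}, j→{i, j, k}, k→{g, j}; now {g, h, i, j, k}.
Read 'a': g→{h}, h→{g, k}, i→{g, i}, j→{i, j, k}, k→{g, j}; now {g, h, i, j, k}.
That set has 5 states.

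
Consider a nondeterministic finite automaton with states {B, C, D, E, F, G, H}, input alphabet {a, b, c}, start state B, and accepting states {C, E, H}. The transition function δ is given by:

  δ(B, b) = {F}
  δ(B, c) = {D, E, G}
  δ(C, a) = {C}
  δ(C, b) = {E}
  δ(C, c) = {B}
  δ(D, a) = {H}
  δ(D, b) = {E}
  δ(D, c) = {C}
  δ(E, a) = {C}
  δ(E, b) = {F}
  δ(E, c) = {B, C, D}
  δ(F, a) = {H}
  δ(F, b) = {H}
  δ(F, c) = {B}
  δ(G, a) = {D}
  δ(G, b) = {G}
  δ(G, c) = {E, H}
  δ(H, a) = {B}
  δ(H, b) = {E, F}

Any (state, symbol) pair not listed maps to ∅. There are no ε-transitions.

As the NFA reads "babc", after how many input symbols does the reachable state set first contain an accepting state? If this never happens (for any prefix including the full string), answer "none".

Start in {B}.
Read 'b': {B} → {F}.
Read 'a': {F} → {H}.
None of the earlier sets intersect F, but {H} does.

2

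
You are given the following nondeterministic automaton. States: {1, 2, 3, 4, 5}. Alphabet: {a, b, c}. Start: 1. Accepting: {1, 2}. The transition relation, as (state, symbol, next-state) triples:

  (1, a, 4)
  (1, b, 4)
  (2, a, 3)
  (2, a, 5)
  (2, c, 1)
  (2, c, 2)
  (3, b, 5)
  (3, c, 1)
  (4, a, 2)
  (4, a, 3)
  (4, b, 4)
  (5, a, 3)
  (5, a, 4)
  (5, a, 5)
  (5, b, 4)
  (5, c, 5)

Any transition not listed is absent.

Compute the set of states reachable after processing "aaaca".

{3, 4, 5}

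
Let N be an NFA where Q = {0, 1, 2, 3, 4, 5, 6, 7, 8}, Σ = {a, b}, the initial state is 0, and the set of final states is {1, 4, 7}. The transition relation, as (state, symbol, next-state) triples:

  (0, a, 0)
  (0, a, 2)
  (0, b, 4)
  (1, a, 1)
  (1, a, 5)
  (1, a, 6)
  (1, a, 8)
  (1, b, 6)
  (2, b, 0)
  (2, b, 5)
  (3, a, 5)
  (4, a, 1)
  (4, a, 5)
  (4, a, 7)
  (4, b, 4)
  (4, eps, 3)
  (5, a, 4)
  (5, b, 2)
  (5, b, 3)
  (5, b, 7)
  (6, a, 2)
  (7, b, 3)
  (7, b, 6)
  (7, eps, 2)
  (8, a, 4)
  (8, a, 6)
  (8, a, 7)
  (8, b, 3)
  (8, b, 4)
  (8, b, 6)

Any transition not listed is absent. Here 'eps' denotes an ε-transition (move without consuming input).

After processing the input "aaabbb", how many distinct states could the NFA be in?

5

Start in {0}.
Read 'a': 0→{0, 2}; now {0, 2}.
Read 'a': 0→{0, 2}, 2→∅; now {0, 2}.
Read 'a': 0→{0, 2}, 2→∅; now {0, 2}.
Read 'b': 0→{4}, 2→{0, 5}; union {0, 4, 5}; ε-closure = {0, 3, 4, 5}.
Read 'b': 0→{4}, 3→∅, 4→{4}, 5→{2, 3, 7}; now {2, 3, 4, 7}.
Read 'b': 2→{0, 5}, 3→∅, 4→{4}, 7→{3, 6}; now {0, 3, 4, 5, 6}.
That set has 5 states.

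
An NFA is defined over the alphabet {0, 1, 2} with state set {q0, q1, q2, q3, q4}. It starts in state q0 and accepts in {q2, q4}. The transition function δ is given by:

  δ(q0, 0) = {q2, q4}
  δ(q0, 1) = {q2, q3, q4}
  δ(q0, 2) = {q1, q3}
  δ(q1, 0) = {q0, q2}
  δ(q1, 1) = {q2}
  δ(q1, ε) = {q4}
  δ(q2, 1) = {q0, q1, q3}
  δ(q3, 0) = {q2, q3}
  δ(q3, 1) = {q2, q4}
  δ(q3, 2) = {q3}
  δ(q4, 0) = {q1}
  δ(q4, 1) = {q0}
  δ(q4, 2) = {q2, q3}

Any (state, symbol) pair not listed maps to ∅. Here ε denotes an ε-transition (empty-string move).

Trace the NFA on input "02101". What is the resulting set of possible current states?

{q0, q1, q2, q3, q4}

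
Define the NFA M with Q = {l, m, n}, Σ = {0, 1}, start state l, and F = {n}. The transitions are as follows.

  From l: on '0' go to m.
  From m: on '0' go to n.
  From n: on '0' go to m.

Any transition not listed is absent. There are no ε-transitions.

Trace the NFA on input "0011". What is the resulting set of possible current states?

∅

Start in {l}.
Read '0': l→{m}; now {m}.
Read '0': m→{n}; now {n}.
Read '1': n→∅; now ∅.
The set is empty and remains empty for the remaining 1 symbol.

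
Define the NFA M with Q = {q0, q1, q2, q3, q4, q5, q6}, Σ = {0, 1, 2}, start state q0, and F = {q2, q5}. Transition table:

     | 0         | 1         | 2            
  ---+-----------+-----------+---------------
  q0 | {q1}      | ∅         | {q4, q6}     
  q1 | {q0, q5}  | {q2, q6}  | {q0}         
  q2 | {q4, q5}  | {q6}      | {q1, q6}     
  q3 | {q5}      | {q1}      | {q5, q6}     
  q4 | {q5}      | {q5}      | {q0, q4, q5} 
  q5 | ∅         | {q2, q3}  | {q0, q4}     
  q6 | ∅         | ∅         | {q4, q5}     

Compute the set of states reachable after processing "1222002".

∅

Start in {q0}.
Read '1': q0→∅; now ∅.
The set is empty and remains empty for the remaining 6 symbols.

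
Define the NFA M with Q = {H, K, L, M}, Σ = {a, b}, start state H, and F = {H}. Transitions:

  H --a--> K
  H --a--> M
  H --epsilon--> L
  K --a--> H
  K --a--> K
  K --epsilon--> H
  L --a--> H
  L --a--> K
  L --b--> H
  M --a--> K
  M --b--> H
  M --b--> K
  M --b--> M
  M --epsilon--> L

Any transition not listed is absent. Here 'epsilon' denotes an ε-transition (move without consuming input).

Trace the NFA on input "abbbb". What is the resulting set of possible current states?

{H, K, L, M}

Start: ε-closure({H}) = {H, L}.
Read 'a': H→{K, M}, L→{H, K}; union {H, K, M}; ε-closure = {H, K, L, M}.
Read 'b': H→∅, K→∅, L→{H}, M→{H, K, M}; union {H, K, M}; ε-closure = {H, K, L, M}.
Read 'b': H→∅, K→∅, L→{H}, M→{H, K, M}; union {H, K, M}; ε-closure = {H, K, L, M}.
Read 'b': H→∅, K→∅, L→{H}, M→{H, K, M}; union {H, K, M}; ε-closure = {H, K, L, M}.
Read 'b': H→∅, K→∅, L→{H}, M→{H, K, M}; union {H, K, M}; ε-closure = {H, K, L, M}.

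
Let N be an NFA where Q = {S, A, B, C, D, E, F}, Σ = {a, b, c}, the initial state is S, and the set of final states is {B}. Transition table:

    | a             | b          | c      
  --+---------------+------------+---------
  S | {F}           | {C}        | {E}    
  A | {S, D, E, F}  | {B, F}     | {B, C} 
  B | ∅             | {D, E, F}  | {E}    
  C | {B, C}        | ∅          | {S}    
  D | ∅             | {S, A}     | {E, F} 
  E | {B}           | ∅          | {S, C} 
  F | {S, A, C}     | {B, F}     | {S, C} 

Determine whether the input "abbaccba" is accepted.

Yes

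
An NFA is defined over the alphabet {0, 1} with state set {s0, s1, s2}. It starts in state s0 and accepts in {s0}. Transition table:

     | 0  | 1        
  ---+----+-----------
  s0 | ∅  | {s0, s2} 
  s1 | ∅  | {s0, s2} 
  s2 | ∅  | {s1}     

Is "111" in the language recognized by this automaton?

Yes

Start in {s0}.
Read '1': {s0} → {s0, s2}.
Read '1': {s0, s2} → {s0, s1, s2}.
Read '1': {s0, s1, s2} → {s0, s1, s2}.
The final set {s0, s1, s2} contains the accepting state s0.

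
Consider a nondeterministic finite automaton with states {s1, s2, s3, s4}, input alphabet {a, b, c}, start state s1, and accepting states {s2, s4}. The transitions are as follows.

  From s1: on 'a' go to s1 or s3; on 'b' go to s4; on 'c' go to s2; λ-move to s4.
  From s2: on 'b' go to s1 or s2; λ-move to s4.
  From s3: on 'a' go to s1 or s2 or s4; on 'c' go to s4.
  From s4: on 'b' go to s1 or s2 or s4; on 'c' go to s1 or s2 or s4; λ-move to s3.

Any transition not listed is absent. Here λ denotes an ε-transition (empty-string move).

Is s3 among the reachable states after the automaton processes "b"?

Start: ε-closure({s1}) = {s1, s3, s4}.
Read 'b': s1→{s4}, s3→∅, s4→{s1, s2, s4}; union {s1, s2, s4}; ε-closure = {s1, s2, s3, s4}.
State s3 is in {s1, s2, s3, s4}.

Yes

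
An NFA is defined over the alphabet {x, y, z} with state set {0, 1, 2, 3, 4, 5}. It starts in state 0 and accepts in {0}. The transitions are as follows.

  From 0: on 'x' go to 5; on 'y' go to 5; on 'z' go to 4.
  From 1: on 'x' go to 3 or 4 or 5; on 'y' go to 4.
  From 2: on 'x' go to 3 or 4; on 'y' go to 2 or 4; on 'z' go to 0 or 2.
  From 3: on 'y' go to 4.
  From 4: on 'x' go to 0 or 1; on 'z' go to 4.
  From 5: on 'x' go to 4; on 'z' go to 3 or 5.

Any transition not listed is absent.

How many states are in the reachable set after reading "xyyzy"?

Start in {0}.
Read 'x': 0→{5}; now {5}.
Read 'y': 5→∅; now ∅.
The set is empty and remains empty for the remaining 3 symbols.
That set has 0 states.

0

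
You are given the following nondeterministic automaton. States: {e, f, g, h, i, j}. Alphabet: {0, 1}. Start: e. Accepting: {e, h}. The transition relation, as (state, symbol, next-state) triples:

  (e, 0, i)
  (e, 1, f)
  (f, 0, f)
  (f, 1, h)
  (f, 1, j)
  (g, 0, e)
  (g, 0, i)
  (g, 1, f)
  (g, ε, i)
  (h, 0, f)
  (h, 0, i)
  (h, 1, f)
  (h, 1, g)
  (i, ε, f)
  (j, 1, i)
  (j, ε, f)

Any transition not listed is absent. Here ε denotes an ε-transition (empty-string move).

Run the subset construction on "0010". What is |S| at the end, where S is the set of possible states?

2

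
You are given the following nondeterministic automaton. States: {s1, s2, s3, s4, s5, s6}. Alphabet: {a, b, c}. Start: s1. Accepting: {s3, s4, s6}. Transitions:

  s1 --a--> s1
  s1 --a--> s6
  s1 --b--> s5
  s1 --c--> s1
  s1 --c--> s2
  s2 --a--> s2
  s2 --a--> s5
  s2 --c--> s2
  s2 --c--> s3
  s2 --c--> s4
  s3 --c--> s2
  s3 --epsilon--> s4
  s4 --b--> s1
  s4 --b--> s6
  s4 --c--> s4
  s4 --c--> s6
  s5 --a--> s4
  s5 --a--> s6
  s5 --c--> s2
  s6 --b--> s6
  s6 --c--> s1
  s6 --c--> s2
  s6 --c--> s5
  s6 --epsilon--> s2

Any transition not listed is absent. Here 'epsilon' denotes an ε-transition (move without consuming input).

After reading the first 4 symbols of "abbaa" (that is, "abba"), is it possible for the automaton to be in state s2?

Start in {s1}.
Read 'a': s1→{s1, s6}; union {s1, s6}; ε-closure = {s1, s2, s6}.
Read 'b': s1→{s5}, s2→∅, s6→{s6}; union {s5, s6}; ε-closure = {s2, s5, s6}.
Read 'b': s2→∅, s5→∅, s6→{s6}; union {s6}; ε-closure = {s2, s6}.
Read 'a': s2→{s2, s5}, s6→∅; now {s2, s5}.
State s2 is in {s2, s5}.

Yes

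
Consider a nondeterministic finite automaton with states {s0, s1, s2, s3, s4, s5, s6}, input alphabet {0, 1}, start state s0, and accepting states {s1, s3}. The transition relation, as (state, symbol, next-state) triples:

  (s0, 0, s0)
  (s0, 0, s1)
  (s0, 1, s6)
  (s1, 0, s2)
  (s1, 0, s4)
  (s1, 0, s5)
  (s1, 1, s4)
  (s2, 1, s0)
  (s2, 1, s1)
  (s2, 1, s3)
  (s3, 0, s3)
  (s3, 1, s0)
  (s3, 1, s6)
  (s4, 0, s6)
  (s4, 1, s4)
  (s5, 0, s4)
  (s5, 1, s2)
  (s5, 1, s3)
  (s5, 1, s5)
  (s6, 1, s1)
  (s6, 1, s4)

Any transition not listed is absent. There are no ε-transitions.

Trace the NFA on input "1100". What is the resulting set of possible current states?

{s4, s6}

Start in {s0}.
Read '1': {s0} → {s6}.
Read '1': {s6} → {s1, s4}.
Read '0': {s1, s4} → {s2, s4, s5, s6}.
Read '0': {s2, s4, s5, s6} → {s4, s6}.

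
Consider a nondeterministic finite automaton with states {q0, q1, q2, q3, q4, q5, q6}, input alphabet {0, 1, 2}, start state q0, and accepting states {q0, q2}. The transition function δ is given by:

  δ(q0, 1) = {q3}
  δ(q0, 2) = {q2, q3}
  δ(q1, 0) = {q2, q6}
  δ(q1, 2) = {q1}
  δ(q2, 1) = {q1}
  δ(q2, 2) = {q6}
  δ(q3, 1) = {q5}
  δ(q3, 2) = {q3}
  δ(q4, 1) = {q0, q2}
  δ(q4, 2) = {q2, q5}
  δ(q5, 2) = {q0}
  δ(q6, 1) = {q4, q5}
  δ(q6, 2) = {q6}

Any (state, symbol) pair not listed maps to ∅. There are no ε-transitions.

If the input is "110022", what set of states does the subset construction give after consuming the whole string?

Start in {q0}.
Read '1': q0→{q3}; now {q3}.
Read '1': q3→{q5}; now {q5}.
Read '0': q5→∅; now ∅.
The set is empty and remains empty for the remaining 3 symbols.

∅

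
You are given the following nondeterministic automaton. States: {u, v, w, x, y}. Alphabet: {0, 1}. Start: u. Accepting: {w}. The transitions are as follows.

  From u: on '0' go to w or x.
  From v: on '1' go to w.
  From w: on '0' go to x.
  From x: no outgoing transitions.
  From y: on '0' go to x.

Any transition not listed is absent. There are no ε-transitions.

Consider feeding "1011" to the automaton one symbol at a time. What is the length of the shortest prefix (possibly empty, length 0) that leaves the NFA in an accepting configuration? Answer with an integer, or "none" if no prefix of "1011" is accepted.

Start in {u}.
Read '1': u→∅; now ∅.
The set is empty and remains empty for the remaining 3 symbols.
No reachable set along the way intersects F.

none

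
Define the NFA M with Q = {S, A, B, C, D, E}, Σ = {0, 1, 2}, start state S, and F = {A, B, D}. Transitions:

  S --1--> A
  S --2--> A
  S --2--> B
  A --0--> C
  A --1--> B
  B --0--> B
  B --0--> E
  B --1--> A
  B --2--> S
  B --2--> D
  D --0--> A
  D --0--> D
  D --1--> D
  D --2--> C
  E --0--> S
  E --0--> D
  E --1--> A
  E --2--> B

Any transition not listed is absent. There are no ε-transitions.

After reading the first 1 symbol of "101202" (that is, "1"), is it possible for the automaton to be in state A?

Yes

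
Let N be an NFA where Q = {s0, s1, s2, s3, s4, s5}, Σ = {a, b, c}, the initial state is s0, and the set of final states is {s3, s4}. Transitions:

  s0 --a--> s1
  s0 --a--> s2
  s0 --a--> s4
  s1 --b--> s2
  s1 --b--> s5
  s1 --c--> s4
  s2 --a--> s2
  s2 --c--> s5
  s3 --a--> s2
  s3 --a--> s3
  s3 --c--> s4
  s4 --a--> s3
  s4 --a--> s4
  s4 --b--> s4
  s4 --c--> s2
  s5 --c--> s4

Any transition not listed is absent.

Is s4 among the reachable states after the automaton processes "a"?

Start in {s0}.
Read 'a': {s0} → {s1, s2, s4}.
State s4 is in {s1, s2, s4}.

Yes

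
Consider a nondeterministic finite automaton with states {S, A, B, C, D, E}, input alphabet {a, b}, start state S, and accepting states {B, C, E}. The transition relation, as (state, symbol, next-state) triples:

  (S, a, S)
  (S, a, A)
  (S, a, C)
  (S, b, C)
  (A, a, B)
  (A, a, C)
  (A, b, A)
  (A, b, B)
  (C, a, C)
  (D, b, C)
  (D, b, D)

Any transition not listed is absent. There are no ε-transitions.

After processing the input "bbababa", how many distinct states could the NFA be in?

Start in {S}.
Read 'b': {S} → {C}.
Read 'b': {C} → ∅.
The set is empty and remains empty for the remaining 5 symbols.
That set has 0 states.

0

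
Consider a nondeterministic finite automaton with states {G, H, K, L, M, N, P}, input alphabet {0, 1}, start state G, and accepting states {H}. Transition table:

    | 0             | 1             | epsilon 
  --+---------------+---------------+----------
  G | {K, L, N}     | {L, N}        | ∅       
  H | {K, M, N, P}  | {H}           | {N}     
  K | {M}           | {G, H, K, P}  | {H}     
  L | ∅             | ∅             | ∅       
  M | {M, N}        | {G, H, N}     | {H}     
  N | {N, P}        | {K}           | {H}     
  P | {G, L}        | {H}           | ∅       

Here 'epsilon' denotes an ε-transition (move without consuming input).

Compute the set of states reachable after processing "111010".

{G, H, K, L, M, N, P}

Start in {G}.
Read '1': {G} → {H, L, N}.
Read '1': {H, L, N} → {H, K, N}.
Read '1': {H, K, N} → {G, H, K, N, P}.
Read '0': {G, H, K, N, P} → {G, H, K, L, M, N, P}.
Read '1': {G, H, K, L, M, N, P} → {G, H, K, L, N, P}.
Read '0': {G, H, K, L, N, P} → {G, H, K, L, M, N, P}.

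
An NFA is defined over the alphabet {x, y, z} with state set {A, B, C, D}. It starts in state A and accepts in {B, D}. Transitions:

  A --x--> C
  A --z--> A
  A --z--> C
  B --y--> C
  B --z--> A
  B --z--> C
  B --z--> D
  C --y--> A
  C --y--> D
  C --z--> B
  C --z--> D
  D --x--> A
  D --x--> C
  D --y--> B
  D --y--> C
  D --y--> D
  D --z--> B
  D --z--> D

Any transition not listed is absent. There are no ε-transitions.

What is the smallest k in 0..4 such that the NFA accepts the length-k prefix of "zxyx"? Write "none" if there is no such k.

Start in {A}.
Read 'z': A→{A, C}; now {A, C}.
Read 'x': A→{C}, C→∅; now {C}.
Read 'y': C→{A, D}; now {A, D}.
None of the earlier sets intersect F, but {A, D} does.

3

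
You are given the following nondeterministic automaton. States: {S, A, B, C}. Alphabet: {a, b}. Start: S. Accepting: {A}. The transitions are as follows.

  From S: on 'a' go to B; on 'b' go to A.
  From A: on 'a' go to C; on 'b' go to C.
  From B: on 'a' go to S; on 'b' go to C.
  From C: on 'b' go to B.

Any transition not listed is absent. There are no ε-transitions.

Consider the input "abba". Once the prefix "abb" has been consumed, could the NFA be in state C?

Start in {S}.
Read 'a': S→{B}; now {B}.
Read 'b': B→{C}; now {C}.
Read 'b': C→{B}; now {B}.
State C is not in {B}.

No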